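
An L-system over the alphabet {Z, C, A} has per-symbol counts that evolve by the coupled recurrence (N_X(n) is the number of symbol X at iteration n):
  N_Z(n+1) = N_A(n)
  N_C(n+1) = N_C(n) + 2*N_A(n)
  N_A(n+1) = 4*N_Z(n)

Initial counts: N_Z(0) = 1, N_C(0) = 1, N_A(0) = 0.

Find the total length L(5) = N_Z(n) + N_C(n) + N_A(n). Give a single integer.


Answer: 105

Derivation:
Step 0: N_Z=1, N_C=1, N_A=0, L=2
Step 1: N_Z=0, N_C=1, N_A=4, L=5
Step 2: N_Z=4, N_C=9, N_A=0, L=13
Step 3: N_Z=0, N_C=9, N_A=16, L=25
Step 4: N_Z=16, N_C=41, N_A=0, L=57
Step 5: N_Z=0, N_C=41, N_A=64, L=105


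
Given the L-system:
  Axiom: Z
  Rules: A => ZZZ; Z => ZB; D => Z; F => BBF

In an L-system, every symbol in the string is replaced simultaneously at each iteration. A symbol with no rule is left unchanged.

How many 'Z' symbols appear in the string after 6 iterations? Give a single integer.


Answer: 1

Derivation:
Step 0: Z  (1 'Z')
Step 1: ZB  (1 'Z')
Step 2: ZBB  (1 'Z')
Step 3: ZBBB  (1 'Z')
Step 4: ZBBBB  (1 'Z')
Step 5: ZBBBBB  (1 'Z')
Step 6: ZBBBBBB  (1 'Z')


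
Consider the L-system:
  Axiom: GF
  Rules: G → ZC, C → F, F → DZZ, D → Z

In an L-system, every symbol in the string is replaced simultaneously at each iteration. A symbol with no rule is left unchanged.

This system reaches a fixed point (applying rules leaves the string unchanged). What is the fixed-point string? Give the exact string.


Answer: ZZZZZZZ

Derivation:
Step 0: GF
Step 1: ZCDZZ
Step 2: ZFZZZ
Step 3: ZDZZZZZ
Step 4: ZZZZZZZ
Step 5: ZZZZZZZ  (unchanged — fixed point at step 4)


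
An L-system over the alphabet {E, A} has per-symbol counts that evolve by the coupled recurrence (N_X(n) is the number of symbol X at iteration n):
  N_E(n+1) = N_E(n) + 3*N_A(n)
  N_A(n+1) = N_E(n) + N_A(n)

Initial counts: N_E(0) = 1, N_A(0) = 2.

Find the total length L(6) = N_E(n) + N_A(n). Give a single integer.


Step 0: N_E=1, N_A=2, L=3
Step 1: N_E=7, N_A=3, L=10
Step 2: N_E=16, N_A=10, L=26
Step 3: N_E=46, N_A=26, L=72
Step 4: N_E=124, N_A=72, L=196
Step 5: N_E=340, N_A=196, L=536
Step 6: N_E=928, N_A=536, L=1464

Answer: 1464


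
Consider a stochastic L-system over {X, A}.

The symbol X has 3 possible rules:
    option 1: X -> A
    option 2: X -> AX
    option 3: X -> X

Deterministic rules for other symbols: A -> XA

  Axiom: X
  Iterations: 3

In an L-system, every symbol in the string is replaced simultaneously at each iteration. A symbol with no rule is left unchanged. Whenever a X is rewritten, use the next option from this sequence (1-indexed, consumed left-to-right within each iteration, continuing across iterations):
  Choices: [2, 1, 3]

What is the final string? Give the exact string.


Answer: XXAXA

Derivation:
Step 0: X
Step 1: AX  (used choices [2])
Step 2: XAA  (used choices [1])
Step 3: XXAXA  (used choices [3])


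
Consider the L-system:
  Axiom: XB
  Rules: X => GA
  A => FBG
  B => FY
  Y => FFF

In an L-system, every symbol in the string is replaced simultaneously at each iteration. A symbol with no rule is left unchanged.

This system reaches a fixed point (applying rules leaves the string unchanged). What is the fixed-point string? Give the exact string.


Answer: GFFFFFGFFFF

Derivation:
Step 0: XB
Step 1: GAFY
Step 2: GFBGFFFF
Step 3: GFFYGFFFF
Step 4: GFFFFFGFFFF
Step 5: GFFFFFGFFFF  (unchanged — fixed point at step 4)


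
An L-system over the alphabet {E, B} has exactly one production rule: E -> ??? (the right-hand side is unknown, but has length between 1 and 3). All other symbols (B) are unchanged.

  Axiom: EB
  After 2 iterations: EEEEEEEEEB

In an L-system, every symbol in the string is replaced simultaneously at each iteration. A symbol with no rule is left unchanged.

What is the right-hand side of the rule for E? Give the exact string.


Answer: EEE

Derivation:
Trying E -> EEE:
  Step 0: EB
  Step 1: EEEB
  Step 2: EEEEEEEEEB
Matches the given result.


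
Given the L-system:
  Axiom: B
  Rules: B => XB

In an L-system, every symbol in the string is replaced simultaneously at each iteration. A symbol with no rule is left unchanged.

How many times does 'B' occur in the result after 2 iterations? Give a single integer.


Answer: 1

Derivation:
Step 0: B  (1 'B')
Step 1: XB  (1 'B')
Step 2: XXB  (1 'B')


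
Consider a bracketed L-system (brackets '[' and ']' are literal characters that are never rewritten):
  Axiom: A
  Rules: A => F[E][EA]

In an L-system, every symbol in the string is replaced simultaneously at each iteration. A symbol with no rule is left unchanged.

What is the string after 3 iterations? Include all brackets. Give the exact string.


Step 0: A
Step 1: F[E][EA]
Step 2: F[E][EF[E][EA]]
Step 3: F[E][EF[E][EF[E][EA]]]

Answer: F[E][EF[E][EF[E][EA]]]


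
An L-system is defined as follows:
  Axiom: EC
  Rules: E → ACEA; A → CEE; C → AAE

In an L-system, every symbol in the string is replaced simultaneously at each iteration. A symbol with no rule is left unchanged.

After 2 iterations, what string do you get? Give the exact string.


Answer: CEEAAEACEACEECEECEEACEA

Derivation:
Step 0: EC
Step 1: ACEAAAE
Step 2: CEEAAEACEACEECEECEEACEA


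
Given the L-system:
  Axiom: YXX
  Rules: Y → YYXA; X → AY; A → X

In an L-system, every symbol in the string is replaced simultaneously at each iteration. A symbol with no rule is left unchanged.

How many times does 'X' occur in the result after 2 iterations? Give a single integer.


Answer: 7

Derivation:
Step 0: YXX  (2 'X')
Step 1: YYXAAYAY  (1 'X')
Step 2: YYXAYYXAAYXXYYXAXYYXA  (7 'X')


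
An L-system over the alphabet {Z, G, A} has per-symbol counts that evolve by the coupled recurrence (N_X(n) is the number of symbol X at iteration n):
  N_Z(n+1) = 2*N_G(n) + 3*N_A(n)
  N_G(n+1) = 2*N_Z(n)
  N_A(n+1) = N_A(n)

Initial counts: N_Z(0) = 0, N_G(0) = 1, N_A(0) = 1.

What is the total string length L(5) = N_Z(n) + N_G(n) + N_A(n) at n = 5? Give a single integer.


Answer: 126

Derivation:
Step 0: N_Z=0, N_G=1, N_A=1, L=2
Step 1: N_Z=5, N_G=0, N_A=1, L=6
Step 2: N_Z=3, N_G=10, N_A=1, L=14
Step 3: N_Z=23, N_G=6, N_A=1, L=30
Step 4: N_Z=15, N_G=46, N_A=1, L=62
Step 5: N_Z=95, N_G=30, N_A=1, L=126


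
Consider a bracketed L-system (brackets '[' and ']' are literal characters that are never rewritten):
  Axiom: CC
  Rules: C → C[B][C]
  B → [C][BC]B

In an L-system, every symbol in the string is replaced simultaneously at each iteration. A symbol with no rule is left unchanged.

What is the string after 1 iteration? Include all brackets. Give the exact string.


Answer: C[B][C]C[B][C]

Derivation:
Step 0: CC
Step 1: C[B][C]C[B][C]


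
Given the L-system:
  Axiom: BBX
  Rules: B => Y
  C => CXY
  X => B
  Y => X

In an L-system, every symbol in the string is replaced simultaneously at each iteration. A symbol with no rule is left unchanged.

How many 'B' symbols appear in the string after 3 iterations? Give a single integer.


Step 0: BBX  (2 'B')
Step 1: YYB  (1 'B')
Step 2: XXY  (0 'B')
Step 3: BBX  (2 'B')

Answer: 2


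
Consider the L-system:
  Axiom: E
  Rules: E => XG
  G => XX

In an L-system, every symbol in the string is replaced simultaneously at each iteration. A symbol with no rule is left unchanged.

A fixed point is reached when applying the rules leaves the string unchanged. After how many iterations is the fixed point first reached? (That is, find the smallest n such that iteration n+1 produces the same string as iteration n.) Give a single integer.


Step 0: E
Step 1: XG
Step 2: XXX
Step 3: XXX  (unchanged — fixed point at step 2)

Answer: 2


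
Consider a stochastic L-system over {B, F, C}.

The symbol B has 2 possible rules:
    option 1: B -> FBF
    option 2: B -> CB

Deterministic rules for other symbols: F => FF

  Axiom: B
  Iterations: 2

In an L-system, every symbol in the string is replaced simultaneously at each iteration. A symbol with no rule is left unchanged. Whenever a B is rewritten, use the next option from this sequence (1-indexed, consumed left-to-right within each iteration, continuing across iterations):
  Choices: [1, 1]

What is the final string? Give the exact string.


Answer: FFFBFFF

Derivation:
Step 0: B
Step 1: FBF  (used choices [1])
Step 2: FFFBFFF  (used choices [1])


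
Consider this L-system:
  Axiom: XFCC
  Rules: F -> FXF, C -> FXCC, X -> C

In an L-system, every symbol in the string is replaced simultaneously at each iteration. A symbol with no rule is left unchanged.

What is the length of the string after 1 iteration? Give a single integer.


Step 0: length = 4
Step 1: length = 12

Answer: 12


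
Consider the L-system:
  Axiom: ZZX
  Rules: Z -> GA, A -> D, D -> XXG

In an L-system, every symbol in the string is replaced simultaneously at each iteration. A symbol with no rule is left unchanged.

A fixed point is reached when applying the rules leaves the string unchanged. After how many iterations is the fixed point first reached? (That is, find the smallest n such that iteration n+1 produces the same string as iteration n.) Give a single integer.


Step 0: ZZX
Step 1: GAGAX
Step 2: GDGDX
Step 3: GXXGGXXGX
Step 4: GXXGGXXGX  (unchanged — fixed point at step 3)

Answer: 3


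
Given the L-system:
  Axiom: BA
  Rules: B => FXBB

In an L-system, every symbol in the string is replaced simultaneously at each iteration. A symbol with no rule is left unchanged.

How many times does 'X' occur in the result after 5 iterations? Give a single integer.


Answer: 31

Derivation:
Step 0: BA  (0 'X')
Step 1: FXBBA  (1 'X')
Step 2: FXFXBBFXBBA  (3 'X')
Step 3: FXFXFXBBFXBBFXFXBBFXBBA  (7 'X')
Step 4: FXFXFXFXBBFXBBFXFXBBFXBBFXFXFXBBFXBBFXFXBBFXBBA  (15 'X')
Step 5: FXFXFXFXFXBBFXBBFXFXBBFXBBFXFXFXBBFXBBFXFXBBFXBBFXFXFXFXBBFXBBFXFXBBFXBBFXFXFXBBFXBBFXFXBBFXBBA  (31 'X')


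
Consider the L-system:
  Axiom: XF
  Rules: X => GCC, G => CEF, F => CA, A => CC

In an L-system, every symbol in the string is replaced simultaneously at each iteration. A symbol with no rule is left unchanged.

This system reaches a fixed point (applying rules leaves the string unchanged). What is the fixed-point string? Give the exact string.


Step 0: XF
Step 1: GCCCA
Step 2: CEFCCCCC
Step 3: CECACCCCC
Step 4: CECCCCCCCC
Step 5: CECCCCCCCC  (unchanged — fixed point at step 4)

Answer: CECCCCCCCC


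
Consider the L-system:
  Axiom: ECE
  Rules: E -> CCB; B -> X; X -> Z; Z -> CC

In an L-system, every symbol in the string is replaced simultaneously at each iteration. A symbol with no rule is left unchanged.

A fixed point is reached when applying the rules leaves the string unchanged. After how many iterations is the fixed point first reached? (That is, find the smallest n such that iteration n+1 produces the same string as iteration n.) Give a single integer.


Step 0: ECE
Step 1: CCBCCCB
Step 2: CCXCCCX
Step 3: CCZCCCZ
Step 4: CCCCCCCCC
Step 5: CCCCCCCCC  (unchanged — fixed point at step 4)

Answer: 4


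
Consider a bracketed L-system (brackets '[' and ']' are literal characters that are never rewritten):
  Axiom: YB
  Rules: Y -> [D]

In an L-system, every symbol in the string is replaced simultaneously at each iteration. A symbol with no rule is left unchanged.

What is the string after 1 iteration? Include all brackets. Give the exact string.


Answer: [D]B

Derivation:
Step 0: YB
Step 1: [D]B


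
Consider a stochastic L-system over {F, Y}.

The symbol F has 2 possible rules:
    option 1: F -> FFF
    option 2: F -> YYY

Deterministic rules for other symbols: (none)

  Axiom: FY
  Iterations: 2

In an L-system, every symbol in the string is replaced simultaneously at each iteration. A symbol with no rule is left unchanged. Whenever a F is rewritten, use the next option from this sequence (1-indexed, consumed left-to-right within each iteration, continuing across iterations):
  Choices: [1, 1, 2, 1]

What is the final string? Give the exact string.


Step 0: FY
Step 1: FFFY  (used choices [1])
Step 2: FFFYYYFFFY  (used choices [1, 2, 1])

Answer: FFFYYYFFFY


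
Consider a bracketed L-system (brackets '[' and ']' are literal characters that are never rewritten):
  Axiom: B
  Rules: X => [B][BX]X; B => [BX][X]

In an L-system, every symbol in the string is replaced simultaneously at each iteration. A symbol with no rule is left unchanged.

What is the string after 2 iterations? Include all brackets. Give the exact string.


Step 0: B
Step 1: [BX][X]
Step 2: [[BX][X][B][BX]X][[B][BX]X]

Answer: [[BX][X][B][BX]X][[B][BX]X]


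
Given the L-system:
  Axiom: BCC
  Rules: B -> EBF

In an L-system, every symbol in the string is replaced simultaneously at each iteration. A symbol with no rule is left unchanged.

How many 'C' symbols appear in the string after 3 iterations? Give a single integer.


Answer: 2

Derivation:
Step 0: BCC  (2 'C')
Step 1: EBFCC  (2 'C')
Step 2: EEBFFCC  (2 'C')
Step 3: EEEBFFFCC  (2 'C')


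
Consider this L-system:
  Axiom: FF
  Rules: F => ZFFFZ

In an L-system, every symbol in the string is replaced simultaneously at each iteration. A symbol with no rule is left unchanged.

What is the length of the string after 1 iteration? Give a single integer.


Step 0: length = 2
Step 1: length = 10

Answer: 10


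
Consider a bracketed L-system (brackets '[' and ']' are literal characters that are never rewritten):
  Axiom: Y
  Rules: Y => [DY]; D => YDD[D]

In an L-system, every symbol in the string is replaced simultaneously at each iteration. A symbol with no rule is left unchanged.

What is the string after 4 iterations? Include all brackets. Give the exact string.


Step 0: Y
Step 1: [DY]
Step 2: [YDD[D][DY]]
Step 3: [[DY]YDD[D]YDD[D][YDD[D]][YDD[D][DY]]]
Step 4: [[YDD[D][DY]][DY]YDD[D]YDD[D][YDD[D]][DY]YDD[D]YDD[D][YDD[D]][[DY]YDD[D]YDD[D][YDD[D]]][[DY]YDD[D]YDD[D][YDD[D]][YDD[D][DY]]]]

Answer: [[YDD[D][DY]][DY]YDD[D]YDD[D][YDD[D]][DY]YDD[D]YDD[D][YDD[D]][[DY]YDD[D]YDD[D][YDD[D]]][[DY]YDD[D]YDD[D][YDD[D]][YDD[D][DY]]]]


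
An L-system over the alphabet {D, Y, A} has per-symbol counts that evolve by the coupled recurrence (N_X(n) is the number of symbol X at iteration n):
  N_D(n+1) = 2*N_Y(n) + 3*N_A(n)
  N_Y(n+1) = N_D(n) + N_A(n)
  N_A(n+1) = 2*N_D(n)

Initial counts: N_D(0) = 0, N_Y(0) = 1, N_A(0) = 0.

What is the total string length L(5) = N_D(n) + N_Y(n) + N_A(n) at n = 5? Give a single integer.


Step 0: N_D=0, N_Y=1, N_A=0, L=1
Step 1: N_D=2, N_Y=0, N_A=0, L=2
Step 2: N_D=0, N_Y=2, N_A=4, L=6
Step 3: N_D=16, N_Y=4, N_A=0, L=20
Step 4: N_D=8, N_Y=16, N_A=32, L=56
Step 5: N_D=128, N_Y=40, N_A=16, L=184

Answer: 184


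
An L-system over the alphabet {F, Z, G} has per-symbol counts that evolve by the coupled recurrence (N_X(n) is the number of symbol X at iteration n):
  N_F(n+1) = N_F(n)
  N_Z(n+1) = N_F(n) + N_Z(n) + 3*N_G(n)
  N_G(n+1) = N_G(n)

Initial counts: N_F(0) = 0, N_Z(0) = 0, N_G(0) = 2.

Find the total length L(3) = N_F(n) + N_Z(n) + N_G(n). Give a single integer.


Step 0: N_F=0, N_Z=0, N_G=2, L=2
Step 1: N_F=0, N_Z=6, N_G=2, L=8
Step 2: N_F=0, N_Z=12, N_G=2, L=14
Step 3: N_F=0, N_Z=18, N_G=2, L=20

Answer: 20


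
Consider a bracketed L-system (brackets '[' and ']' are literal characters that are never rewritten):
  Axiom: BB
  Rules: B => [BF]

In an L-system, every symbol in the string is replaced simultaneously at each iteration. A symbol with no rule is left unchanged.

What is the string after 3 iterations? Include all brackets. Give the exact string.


Answer: [[[BF]F]F][[[BF]F]F]

Derivation:
Step 0: BB
Step 1: [BF][BF]
Step 2: [[BF]F][[BF]F]
Step 3: [[[BF]F]F][[[BF]F]F]


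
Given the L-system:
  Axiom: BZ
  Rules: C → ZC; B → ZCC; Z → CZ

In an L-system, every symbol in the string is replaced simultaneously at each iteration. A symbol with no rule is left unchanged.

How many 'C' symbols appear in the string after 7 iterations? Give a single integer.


Step 0: BZ  (0 'C')
Step 1: ZCCCZ  (3 'C')
Step 2: CZZCZCZCCZ  (5 'C')
Step 3: ZCCZCZZCCZZCCZZCZCCZ  (10 'C')
Step 4: CZZCZCCZZCCZCZZCZCCZCZZCZCCZCZZCCZZCZCCZ  (20 'C')
Step 5: ZCCZCZZCCZZCZCCZCZZCZCCZZCCZCZZCCZZCZCCZZCCZCZZCCZZCZCCZZCCZCZZCZCCZCZZCCZZCZCCZ  (40 'C')
Step 6: CZZCZCCZZCCZCZZCZCCZCZZCCZZCZCCZZCCZCZZCCZZCZCCZCZZCZCCZZCCZCZZCZCCZCZZCCZZCZCCZCZZCZCCZZCCZCZZCZCCZCZZCCZZCZCCZCZZCZCCZZCCZCZZCCZZCZCCZZCCZCZZCZCCZCZZCCZZCZCCZ  (80 'C')
Step 7: ZCCZCZZCCZZCZCCZCZZCZCCZZCCZCZZCCZZCZCCZZCCZCZZCZCCZCZZCCZZCZCCZCZZCZCCZZCCZCZZCZCCZCZZCCZZCZCCZZCCZCZZCCZZCZCCZCZZCZCCZZCCZCZZCCZZCZCCZZCCZCZZCZCCZCZZCCZZCZCCZZCCZCZZCCZZCZCCZCZZCZCCZZCCZCZZCCZZCZCCZZCCZCZZCZCCZCZZCCZZCZCCZZCCZCZZCCZZCZCCZCZZCZCCZZCCZCZZCZCCZCZZCCZZCZCCZCZZCZCCZZCCZCZZCCZZCZCCZZCCZCZZCZCCZCZZCCZZCZCCZ  (160 'C')

Answer: 160


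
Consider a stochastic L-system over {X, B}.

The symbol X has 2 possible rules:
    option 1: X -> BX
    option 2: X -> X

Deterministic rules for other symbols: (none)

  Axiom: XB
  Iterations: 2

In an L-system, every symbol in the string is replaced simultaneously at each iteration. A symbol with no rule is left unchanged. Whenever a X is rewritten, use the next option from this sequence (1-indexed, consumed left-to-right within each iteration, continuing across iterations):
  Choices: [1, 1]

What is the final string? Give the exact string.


Step 0: XB
Step 1: BXB  (used choices [1])
Step 2: BBXB  (used choices [1])

Answer: BBXB


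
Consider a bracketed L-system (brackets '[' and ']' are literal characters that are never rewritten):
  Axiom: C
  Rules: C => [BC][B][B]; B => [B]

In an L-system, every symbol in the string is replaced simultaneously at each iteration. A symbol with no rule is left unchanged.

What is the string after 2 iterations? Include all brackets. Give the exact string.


Step 0: C
Step 1: [BC][B][B]
Step 2: [[B][BC][B][B]][[B]][[B]]

Answer: [[B][BC][B][B]][[B]][[B]]


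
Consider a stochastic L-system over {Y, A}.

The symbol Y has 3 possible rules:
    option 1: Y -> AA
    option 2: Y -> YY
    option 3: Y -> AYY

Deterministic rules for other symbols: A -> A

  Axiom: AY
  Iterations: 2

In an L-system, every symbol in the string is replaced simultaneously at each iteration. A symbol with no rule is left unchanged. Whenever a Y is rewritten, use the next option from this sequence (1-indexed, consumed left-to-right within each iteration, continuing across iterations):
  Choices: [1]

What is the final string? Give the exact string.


Answer: AAA

Derivation:
Step 0: AY
Step 1: AAA  (used choices [1])
Step 2: AAA  (used choices [])


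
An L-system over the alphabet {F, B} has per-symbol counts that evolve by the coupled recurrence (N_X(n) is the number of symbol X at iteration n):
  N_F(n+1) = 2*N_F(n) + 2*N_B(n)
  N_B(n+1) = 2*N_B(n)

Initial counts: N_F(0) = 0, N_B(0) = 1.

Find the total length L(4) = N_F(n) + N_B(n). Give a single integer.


Step 0: N_F=0, N_B=1, L=1
Step 1: N_F=2, N_B=2, L=4
Step 2: N_F=8, N_B=4, L=12
Step 3: N_F=24, N_B=8, L=32
Step 4: N_F=64, N_B=16, L=80

Answer: 80


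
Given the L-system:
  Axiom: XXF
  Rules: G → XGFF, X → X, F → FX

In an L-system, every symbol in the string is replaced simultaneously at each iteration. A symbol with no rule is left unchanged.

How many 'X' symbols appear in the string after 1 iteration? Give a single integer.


Step 0: XXF  (2 'X')
Step 1: XXFX  (3 'X')

Answer: 3


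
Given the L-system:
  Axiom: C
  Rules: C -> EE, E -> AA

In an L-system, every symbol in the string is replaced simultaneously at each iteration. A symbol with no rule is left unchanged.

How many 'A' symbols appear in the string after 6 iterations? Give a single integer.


Step 0: C  (0 'A')
Step 1: EE  (0 'A')
Step 2: AAAA  (4 'A')
Step 3: AAAA  (4 'A')
Step 4: AAAA  (4 'A')
Step 5: AAAA  (4 'A')
Step 6: AAAA  (4 'A')

Answer: 4


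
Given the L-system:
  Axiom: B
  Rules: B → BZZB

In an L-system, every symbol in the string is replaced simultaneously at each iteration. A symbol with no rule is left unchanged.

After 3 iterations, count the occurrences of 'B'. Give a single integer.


Step 0: B  (1 'B')
Step 1: BZZB  (2 'B')
Step 2: BZZBZZBZZB  (4 'B')
Step 3: BZZBZZBZZBZZBZZBZZBZZB  (8 'B')

Answer: 8


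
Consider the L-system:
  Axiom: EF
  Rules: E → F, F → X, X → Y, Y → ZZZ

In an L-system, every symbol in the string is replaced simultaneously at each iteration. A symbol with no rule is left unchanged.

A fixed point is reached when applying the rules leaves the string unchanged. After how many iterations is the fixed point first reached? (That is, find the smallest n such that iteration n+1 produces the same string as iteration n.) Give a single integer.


Step 0: EF
Step 1: FX
Step 2: XY
Step 3: YZZZ
Step 4: ZZZZZZ
Step 5: ZZZZZZ  (unchanged — fixed point at step 4)

Answer: 4


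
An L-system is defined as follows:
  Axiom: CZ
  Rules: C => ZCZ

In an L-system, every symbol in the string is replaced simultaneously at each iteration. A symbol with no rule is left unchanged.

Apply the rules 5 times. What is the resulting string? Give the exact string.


Step 0: CZ
Step 1: ZCZZ
Step 2: ZZCZZZ
Step 3: ZZZCZZZZ
Step 4: ZZZZCZZZZZ
Step 5: ZZZZZCZZZZZZ

Answer: ZZZZZCZZZZZZ


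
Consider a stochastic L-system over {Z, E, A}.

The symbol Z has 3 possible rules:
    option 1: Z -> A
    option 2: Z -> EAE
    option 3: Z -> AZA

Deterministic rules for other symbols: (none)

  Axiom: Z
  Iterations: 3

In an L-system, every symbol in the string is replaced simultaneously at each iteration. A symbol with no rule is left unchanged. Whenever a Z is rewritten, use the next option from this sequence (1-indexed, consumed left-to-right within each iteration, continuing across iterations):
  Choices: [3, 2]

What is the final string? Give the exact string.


Answer: AEAEA

Derivation:
Step 0: Z
Step 1: AZA  (used choices [3])
Step 2: AEAEA  (used choices [2])
Step 3: AEAEA  (used choices [])


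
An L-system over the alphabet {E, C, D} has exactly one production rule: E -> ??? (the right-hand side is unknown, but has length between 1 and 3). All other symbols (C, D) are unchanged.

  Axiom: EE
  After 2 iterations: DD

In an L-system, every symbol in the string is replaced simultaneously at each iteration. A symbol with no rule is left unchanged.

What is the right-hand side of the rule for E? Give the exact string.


Answer: D

Derivation:
Trying E -> D:
  Step 0: EE
  Step 1: DD
  Step 2: DD
Matches the given result.


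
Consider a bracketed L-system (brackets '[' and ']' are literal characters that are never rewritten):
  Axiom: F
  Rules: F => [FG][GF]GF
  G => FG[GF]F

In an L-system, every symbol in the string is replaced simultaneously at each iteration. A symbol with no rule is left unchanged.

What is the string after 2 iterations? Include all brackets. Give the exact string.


Step 0: F
Step 1: [FG][GF]GF
Step 2: [[FG][GF]GFFG[GF]F][FG[GF]F[FG][GF]GF]FG[GF]F[FG][GF]GF

Answer: [[FG][GF]GFFG[GF]F][FG[GF]F[FG][GF]GF]FG[GF]F[FG][GF]GF


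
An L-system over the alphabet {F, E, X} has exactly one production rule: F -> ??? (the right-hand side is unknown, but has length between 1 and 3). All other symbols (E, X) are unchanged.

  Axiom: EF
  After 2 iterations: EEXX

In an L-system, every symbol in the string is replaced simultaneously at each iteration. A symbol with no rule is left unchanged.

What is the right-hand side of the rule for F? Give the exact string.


Answer: EXX

Derivation:
Trying F -> EXX:
  Step 0: EF
  Step 1: EEXX
  Step 2: EEXX
Matches the given result.


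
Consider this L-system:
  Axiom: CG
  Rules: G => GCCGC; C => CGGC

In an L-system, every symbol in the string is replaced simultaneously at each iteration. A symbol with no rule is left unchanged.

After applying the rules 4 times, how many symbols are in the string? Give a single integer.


Step 0: length = 2
Step 1: length = 9
Step 2: length = 40
Step 3: length = 178
Step 4: length = 792

Answer: 792


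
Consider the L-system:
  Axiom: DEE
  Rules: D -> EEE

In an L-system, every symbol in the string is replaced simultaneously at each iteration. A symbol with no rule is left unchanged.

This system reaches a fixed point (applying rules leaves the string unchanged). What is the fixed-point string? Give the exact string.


Answer: EEEEE

Derivation:
Step 0: DEE
Step 1: EEEEE
Step 2: EEEEE  (unchanged — fixed point at step 1)


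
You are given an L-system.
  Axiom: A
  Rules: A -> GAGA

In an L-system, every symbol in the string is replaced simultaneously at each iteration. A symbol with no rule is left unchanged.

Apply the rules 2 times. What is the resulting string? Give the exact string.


Answer: GGAGAGGAGA

Derivation:
Step 0: A
Step 1: GAGA
Step 2: GGAGAGGAGA


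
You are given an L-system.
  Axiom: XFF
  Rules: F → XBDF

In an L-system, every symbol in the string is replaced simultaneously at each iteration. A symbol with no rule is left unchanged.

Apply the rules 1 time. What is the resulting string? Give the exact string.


Step 0: XFF
Step 1: XXBDFXBDF

Answer: XXBDFXBDF


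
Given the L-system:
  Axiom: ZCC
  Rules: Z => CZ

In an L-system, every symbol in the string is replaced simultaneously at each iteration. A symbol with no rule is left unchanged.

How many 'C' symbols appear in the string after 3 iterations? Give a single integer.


Step 0: ZCC  (2 'C')
Step 1: CZCC  (3 'C')
Step 2: CCZCC  (4 'C')
Step 3: CCCZCC  (5 'C')

Answer: 5


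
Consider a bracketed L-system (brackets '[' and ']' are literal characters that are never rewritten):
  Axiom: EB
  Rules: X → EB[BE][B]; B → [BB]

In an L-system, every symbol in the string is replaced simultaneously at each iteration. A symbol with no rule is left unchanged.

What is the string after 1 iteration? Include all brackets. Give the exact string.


Step 0: EB
Step 1: E[BB]

Answer: E[BB]


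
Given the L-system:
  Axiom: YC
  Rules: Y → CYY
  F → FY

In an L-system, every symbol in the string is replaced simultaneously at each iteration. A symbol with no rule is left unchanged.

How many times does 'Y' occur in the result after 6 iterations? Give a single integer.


Answer: 64

Derivation:
Step 0: YC  (1 'Y')
Step 1: CYYC  (2 'Y')
Step 2: CCYYCYYC  (4 'Y')
Step 3: CCCYYCYYCCYYCYYC  (8 'Y')
Step 4: CCCCYYCYYCCYYCYYCCCYYCYYCCYYCYYC  (16 'Y')
Step 5: CCCCCYYCYYCCYYCYYCCCYYCYYCCYYCYYCCCCYYCYYCCYYCYYCCCYYCYYCCYYCYYC  (32 'Y')
Step 6: CCCCCCYYCYYCCYYCYYCCCYYCYYCCYYCYYCCCCYYCYYCCYYCYYCCCYYCYYCCYYCYYCCCCCYYCYYCCYYCYYCCCYYCYYCCYYCYYCCCCYYCYYCCYYCYYCCCYYCYYCCYYCYYC  (64 'Y')


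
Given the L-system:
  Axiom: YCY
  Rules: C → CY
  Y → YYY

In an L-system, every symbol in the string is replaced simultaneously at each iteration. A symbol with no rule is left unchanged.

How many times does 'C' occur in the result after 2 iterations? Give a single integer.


Step 0: YCY  (1 'C')
Step 1: YYYCYYYY  (1 'C')
Step 2: YYYYYYYYYCYYYYYYYYYYYYY  (1 'C')

Answer: 1


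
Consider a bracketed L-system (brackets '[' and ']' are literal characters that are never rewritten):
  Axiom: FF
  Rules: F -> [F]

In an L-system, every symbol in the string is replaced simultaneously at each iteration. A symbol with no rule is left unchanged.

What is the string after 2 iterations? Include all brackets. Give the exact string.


Answer: [[F]][[F]]

Derivation:
Step 0: FF
Step 1: [F][F]
Step 2: [[F]][[F]]


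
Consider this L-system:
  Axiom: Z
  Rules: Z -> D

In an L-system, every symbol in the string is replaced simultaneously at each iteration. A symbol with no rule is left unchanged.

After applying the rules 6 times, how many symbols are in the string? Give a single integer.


Step 0: length = 1
Step 1: length = 1
Step 2: length = 1
Step 3: length = 1
Step 4: length = 1
Step 5: length = 1
Step 6: length = 1

Answer: 1


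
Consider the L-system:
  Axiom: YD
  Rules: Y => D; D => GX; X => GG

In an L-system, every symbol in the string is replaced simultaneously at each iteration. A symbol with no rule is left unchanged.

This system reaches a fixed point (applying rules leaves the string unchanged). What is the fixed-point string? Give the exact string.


Answer: GGGGGG

Derivation:
Step 0: YD
Step 1: DGX
Step 2: GXGGG
Step 3: GGGGGG
Step 4: GGGGGG  (unchanged — fixed point at step 3)


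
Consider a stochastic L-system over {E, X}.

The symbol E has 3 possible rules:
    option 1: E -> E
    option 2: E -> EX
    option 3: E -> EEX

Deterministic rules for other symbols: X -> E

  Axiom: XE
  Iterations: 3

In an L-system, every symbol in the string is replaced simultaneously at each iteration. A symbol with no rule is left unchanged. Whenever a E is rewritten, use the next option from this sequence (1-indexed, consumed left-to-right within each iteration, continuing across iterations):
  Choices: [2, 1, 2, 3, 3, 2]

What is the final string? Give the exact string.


Step 0: XE
Step 1: EEX  (used choices [2])
Step 2: EEXE  (used choices [1, 2])
Step 3: EEXEEXEEX  (used choices [3, 3, 2])

Answer: EEXEEXEEX


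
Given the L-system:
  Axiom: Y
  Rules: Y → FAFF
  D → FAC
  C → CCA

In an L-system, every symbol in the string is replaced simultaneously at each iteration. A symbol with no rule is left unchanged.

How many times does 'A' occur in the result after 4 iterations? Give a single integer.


Step 0: Y  (0 'A')
Step 1: FAFF  (1 'A')
Step 2: FAFF  (1 'A')
Step 3: FAFF  (1 'A')
Step 4: FAFF  (1 'A')

Answer: 1


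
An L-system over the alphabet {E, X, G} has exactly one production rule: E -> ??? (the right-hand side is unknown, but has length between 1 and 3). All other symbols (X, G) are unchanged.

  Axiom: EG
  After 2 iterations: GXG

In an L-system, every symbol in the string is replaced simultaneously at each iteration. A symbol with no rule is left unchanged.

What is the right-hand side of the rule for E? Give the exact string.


Trying E -> GX:
  Step 0: EG
  Step 1: GXG
  Step 2: GXG
Matches the given result.

Answer: GX


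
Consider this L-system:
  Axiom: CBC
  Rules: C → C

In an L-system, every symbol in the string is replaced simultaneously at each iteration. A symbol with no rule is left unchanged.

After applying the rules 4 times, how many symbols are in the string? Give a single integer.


Step 0: length = 3
Step 1: length = 3
Step 2: length = 3
Step 3: length = 3
Step 4: length = 3

Answer: 3


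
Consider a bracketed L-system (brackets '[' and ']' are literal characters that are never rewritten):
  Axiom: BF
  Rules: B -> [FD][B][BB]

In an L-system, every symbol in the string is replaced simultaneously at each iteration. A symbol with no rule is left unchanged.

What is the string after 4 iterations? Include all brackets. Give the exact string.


Answer: [FD][[FD][[FD][[FD][B][BB]][[FD][B][BB][FD][B][BB]]][[FD][[FD][B][BB]][[FD][B][BB][FD][B][BB]][FD][[FD][B][BB]][[FD][B][BB][FD][B][BB]]]][[FD][[FD][[FD][B][BB]][[FD][B][BB][FD][B][BB]]][[FD][[FD][B][BB]][[FD][B][BB][FD][B][BB]][FD][[FD][B][BB]][[FD][B][BB][FD][B][BB]]][FD][[FD][[FD][B][BB]][[FD][B][BB][FD][B][BB]]][[FD][[FD][B][BB]][[FD][B][BB][FD][B][BB]][FD][[FD][B][BB]][[FD][B][BB][FD][B][BB]]]]F

Derivation:
Step 0: BF
Step 1: [FD][B][BB]F
Step 2: [FD][[FD][B][BB]][[FD][B][BB][FD][B][BB]]F
Step 3: [FD][[FD][[FD][B][BB]][[FD][B][BB][FD][B][BB]]][[FD][[FD][B][BB]][[FD][B][BB][FD][B][BB]][FD][[FD][B][BB]][[FD][B][BB][FD][B][BB]]]F
Step 4: [FD][[FD][[FD][[FD][B][BB]][[FD][B][BB][FD][B][BB]]][[FD][[FD][B][BB]][[FD][B][BB][FD][B][BB]][FD][[FD][B][BB]][[FD][B][BB][FD][B][BB]]]][[FD][[FD][[FD][B][BB]][[FD][B][BB][FD][B][BB]]][[FD][[FD][B][BB]][[FD][B][BB][FD][B][BB]][FD][[FD][B][BB]][[FD][B][BB][FD][B][BB]]][FD][[FD][[FD][B][BB]][[FD][B][BB][FD][B][BB]]][[FD][[FD][B][BB]][[FD][B][BB][FD][B][BB]][FD][[FD][B][BB]][[FD][B][BB][FD][B][BB]]]]F


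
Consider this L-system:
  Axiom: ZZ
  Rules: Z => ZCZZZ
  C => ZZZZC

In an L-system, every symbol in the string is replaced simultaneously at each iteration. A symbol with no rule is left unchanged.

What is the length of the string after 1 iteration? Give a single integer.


Step 0: length = 2
Step 1: length = 10

Answer: 10


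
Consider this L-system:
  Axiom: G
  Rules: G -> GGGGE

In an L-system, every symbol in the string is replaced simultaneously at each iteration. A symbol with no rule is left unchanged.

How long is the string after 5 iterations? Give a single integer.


Step 0: length = 1
Step 1: length = 5
Step 2: length = 21
Step 3: length = 85
Step 4: length = 341
Step 5: length = 1365

Answer: 1365


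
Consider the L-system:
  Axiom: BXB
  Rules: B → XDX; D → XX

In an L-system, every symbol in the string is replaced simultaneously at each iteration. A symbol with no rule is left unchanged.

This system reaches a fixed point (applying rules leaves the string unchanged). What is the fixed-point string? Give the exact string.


Answer: XXXXXXXXX

Derivation:
Step 0: BXB
Step 1: XDXXXDX
Step 2: XXXXXXXXX
Step 3: XXXXXXXXX  (unchanged — fixed point at step 2)


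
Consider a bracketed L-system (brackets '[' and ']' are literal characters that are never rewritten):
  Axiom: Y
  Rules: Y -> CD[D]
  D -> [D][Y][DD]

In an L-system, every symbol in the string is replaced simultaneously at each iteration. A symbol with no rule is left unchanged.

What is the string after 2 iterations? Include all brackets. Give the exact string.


Answer: C[D][Y][DD][[D][Y][DD]]

Derivation:
Step 0: Y
Step 1: CD[D]
Step 2: C[D][Y][DD][[D][Y][DD]]


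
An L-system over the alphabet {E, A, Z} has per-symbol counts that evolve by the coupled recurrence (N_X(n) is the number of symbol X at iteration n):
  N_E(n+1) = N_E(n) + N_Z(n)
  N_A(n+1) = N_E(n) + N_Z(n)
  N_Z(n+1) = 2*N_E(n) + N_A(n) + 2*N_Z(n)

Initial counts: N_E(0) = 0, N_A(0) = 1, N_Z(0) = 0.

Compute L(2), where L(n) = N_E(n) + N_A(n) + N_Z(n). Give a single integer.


Step 0: N_E=0, N_A=1, N_Z=0, L=1
Step 1: N_E=0, N_A=0, N_Z=1, L=1
Step 2: N_E=1, N_A=1, N_Z=2, L=4

Answer: 4


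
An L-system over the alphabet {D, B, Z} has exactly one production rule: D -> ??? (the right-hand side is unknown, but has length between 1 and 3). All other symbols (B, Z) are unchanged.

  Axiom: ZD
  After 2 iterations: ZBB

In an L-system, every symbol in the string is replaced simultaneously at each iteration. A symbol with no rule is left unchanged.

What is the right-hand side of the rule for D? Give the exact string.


Trying D -> BB:
  Step 0: ZD
  Step 1: ZBB
  Step 2: ZBB
Matches the given result.

Answer: BB


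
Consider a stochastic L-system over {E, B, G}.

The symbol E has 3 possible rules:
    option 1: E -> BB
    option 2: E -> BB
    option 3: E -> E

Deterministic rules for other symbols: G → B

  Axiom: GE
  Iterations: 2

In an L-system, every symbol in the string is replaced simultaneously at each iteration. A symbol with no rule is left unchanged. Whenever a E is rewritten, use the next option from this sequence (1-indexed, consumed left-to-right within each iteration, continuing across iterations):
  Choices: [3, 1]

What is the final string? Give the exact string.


Step 0: GE
Step 1: BE  (used choices [3])
Step 2: BBB  (used choices [1])

Answer: BBB


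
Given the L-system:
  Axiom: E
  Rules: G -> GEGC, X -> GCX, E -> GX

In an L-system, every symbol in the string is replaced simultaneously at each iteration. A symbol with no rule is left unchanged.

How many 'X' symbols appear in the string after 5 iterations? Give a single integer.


Answer: 13

Derivation:
Step 0: E  (0 'X')
Step 1: GX  (1 'X')
Step 2: GEGCGCX  (1 'X')
Step 3: GEGCGXGEGCCGEGCCGCX  (2 'X')
Step 4: GEGCGXGEGCCGEGCGCXGEGCGXGEGCCCGEGCGXGEGCCCGEGCCGCX  (5 'X')
Step 5: GEGCGXGEGCCGEGCGCXGEGCGXGEGCCCGEGCGXGEGCCGEGCCGCXGEGCGXGEGCCGEGCGCXGEGCGXGEGCCCCGEGCGXGEGCCGEGCGCXGEGCGXGEGCCCCGEGCGXGEGCCCGEGCCGCX  (13 'X')


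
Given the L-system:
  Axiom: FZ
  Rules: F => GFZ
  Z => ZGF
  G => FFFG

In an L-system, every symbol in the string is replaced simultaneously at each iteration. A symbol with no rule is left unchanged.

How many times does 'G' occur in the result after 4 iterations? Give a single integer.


Answer: 66

Derivation:
Step 0: FZ  (0 'G')
Step 1: GFZZGF  (2 'G')
Step 2: FFFGGFZZGFZGFFFFGGFZ  (6 'G')
Step 3: GFZGFZGFZFFFGFFFGGFZZGFZGFFFFGGFZZGFFFFGGFZGFZGFZGFZFFFGFFFGGFZZGF  (20 'G')
Step 4: FFFGGFZZGFFFFGGFZZGFFFFGGFZZGFGFZGFZGFZFFFGGFZGFZGFZFFFGFFFGGFZZGFZGFFFFGGFZZGFFFFGGFZGFZGFZGFZFFFGFFFGGFZZGFZGFFFFGGFZGFZGFZGFZFFFGFFFGGFZZGFFFFGGFZZGFFFFGGFZZGFFFFGGFZZGFGFZGFZGFZFFFGGFZGFZGFZFFFGFFFGGFZZGFZGFFFFGGFZ  (66 'G')


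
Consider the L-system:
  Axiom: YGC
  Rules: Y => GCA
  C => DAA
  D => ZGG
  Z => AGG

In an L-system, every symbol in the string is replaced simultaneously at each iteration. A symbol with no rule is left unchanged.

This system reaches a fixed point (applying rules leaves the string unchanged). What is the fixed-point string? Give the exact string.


Answer: GAGGGGAAAGAGGGGAA

Derivation:
Step 0: YGC
Step 1: GCAGDAA
Step 2: GDAAAGZGGAA
Step 3: GZGGAAAGAGGGGAA
Step 4: GAGGGGAAAGAGGGGAA
Step 5: GAGGGGAAAGAGGGGAA  (unchanged — fixed point at step 4)


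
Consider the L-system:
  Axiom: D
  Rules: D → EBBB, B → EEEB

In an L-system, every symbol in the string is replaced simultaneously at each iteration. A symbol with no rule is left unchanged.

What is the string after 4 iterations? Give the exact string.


Answer: EEEEEEEEEEBEEEEEEEEEBEEEEEEEEEB

Derivation:
Step 0: D
Step 1: EBBB
Step 2: EEEEBEEEBEEEB
Step 3: EEEEEEEBEEEEEEBEEEEEEB
Step 4: EEEEEEEEEEBEEEEEEEEEBEEEEEEEEEB


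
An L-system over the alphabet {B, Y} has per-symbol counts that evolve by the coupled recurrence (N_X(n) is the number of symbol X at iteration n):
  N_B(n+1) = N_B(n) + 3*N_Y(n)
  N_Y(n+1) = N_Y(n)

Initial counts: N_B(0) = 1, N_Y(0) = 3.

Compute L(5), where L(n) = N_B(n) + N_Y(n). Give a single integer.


Step 0: N_B=1, N_Y=3, L=4
Step 1: N_B=10, N_Y=3, L=13
Step 2: N_B=19, N_Y=3, L=22
Step 3: N_B=28, N_Y=3, L=31
Step 4: N_B=37, N_Y=3, L=40
Step 5: N_B=46, N_Y=3, L=49

Answer: 49


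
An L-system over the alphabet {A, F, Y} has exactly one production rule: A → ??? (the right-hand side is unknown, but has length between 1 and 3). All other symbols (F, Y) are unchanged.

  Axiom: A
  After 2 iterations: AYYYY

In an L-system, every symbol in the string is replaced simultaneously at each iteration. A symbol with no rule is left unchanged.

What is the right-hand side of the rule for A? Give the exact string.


Answer: AYY

Derivation:
Trying A → AYY:
  Step 0: A
  Step 1: AYY
  Step 2: AYYYY
Matches the given result.


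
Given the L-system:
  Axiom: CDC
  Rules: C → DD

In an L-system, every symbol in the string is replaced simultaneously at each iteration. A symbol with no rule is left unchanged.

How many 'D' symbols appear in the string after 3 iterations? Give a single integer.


Answer: 5

Derivation:
Step 0: CDC  (1 'D')
Step 1: DDDDD  (5 'D')
Step 2: DDDDD  (5 'D')
Step 3: DDDDD  (5 'D')


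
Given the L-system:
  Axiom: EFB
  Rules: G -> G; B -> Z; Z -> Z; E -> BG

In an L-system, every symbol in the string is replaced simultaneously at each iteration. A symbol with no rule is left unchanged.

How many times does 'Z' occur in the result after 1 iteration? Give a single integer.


Step 0: EFB  (0 'Z')
Step 1: BGFZ  (1 'Z')

Answer: 1


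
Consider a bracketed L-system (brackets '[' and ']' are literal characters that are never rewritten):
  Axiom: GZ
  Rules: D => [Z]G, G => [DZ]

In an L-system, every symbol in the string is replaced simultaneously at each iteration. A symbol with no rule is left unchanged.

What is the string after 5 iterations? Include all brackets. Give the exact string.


Answer: [[Z][[Z][DZ]Z]Z]Z

Derivation:
Step 0: GZ
Step 1: [DZ]Z
Step 2: [[Z]GZ]Z
Step 3: [[Z][DZ]Z]Z
Step 4: [[Z][[Z]GZ]Z]Z
Step 5: [[Z][[Z][DZ]Z]Z]Z


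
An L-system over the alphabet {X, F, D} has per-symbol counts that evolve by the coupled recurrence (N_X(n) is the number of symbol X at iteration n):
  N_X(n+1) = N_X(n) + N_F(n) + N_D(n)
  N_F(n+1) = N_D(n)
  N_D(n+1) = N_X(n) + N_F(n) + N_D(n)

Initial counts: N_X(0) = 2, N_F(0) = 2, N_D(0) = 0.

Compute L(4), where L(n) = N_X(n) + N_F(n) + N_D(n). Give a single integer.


Answer: 116

Derivation:
Step 0: N_X=2, N_F=2, N_D=0, L=4
Step 1: N_X=4, N_F=0, N_D=4, L=8
Step 2: N_X=8, N_F=4, N_D=8, L=20
Step 3: N_X=20, N_F=8, N_D=20, L=48
Step 4: N_X=48, N_F=20, N_D=48, L=116
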